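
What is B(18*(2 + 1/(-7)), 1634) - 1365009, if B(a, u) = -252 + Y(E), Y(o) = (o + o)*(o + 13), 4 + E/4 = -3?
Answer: -1364421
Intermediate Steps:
E = -28 (E = -16 + 4*(-3) = -16 - 12 = -28)
Y(o) = 2*o*(13 + o) (Y(o) = (2*o)*(13 + o) = 2*o*(13 + o))
B(a, u) = 588 (B(a, u) = -252 + 2*(-28)*(13 - 28) = -252 + 2*(-28)*(-15) = -252 + 840 = 588)
B(18*(2 + 1/(-7)), 1634) - 1365009 = 588 - 1365009 = -1364421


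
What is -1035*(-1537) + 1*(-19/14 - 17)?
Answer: 22270873/14 ≈ 1.5908e+6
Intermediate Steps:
-1035*(-1537) + 1*(-19/14 - 17) = 1590795 + 1*(-19*1/14 - 17) = 1590795 + 1*(-19/14 - 17) = 1590795 + 1*(-257/14) = 1590795 - 257/14 = 22270873/14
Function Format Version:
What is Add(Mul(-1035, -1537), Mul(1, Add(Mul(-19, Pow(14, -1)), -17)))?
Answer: Rational(22270873, 14) ≈ 1.5908e+6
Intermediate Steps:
Add(Mul(-1035, -1537), Mul(1, Add(Mul(-19, Pow(14, -1)), -17))) = Add(1590795, Mul(1, Add(Mul(-19, Rational(1, 14)), -17))) = Add(1590795, Mul(1, Add(Rational(-19, 14), -17))) = Add(1590795, Mul(1, Rational(-257, 14))) = Add(1590795, Rational(-257, 14)) = Rational(22270873, 14)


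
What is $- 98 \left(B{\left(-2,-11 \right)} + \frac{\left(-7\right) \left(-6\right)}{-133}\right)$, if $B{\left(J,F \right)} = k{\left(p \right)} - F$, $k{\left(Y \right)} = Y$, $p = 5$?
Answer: $- \frac{29204}{19} \approx -1537.1$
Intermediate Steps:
$B{\left(J,F \right)} = 5 - F$
$- 98 \left(B{\left(-2,-11 \right)} + \frac{\left(-7\right) \left(-6\right)}{-133}\right) = - 98 \left(\left(5 - -11\right) + \frac{\left(-7\right) \left(-6\right)}{-133}\right) = - 98 \left(\left(5 + 11\right) + 42 \left(- \frac{1}{133}\right)\right) = - 98 \left(16 - \frac{6}{19}\right) = \left(-98\right) \frac{298}{19} = - \frac{29204}{19}$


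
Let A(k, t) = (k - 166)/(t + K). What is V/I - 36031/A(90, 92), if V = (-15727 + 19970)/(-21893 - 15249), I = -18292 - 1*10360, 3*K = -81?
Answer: 32794144670253/1064192584 ≈ 30816.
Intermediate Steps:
K = -27 (K = (⅓)*(-81) = -27)
I = -28652 (I = -18292 - 10360 = -28652)
A(k, t) = (-166 + k)/(-27 + t) (A(k, t) = (k - 166)/(t - 27) = (-166 + k)/(-27 + t))
V = -4243/37142 (V = 4243/(-37142) = 4243*(-1/37142) = -4243/37142 ≈ -0.11424)
V/I - 36031/A(90, 92) = -4243/37142/(-28652) - 36031*(-27 + 92)/(-166 + 90) = -4243/37142*(-1/28652) - 36031/(-76/65) = 4243/1064192584 - 36031/((1/65)*(-76)) = 4243/1064192584 - 36031/(-76/65) = 4243/1064192584 - 36031*(-65/76) = 4243/1064192584 + 2342015/76 = 32794144670253/1064192584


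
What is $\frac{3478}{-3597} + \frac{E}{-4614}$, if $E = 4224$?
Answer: $- \frac{5206870}{2766093} \approx -1.8824$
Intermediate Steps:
$\frac{3478}{-3597} + \frac{E}{-4614} = \frac{3478}{-3597} + \frac{4224}{-4614} = 3478 \left(- \frac{1}{3597}\right) + 4224 \left(- \frac{1}{4614}\right) = - \frac{3478}{3597} - \frac{704}{769} = - \frac{5206870}{2766093}$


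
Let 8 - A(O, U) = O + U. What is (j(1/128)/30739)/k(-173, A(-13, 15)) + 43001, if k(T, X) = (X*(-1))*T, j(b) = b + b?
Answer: 87810331717249/2042053248 ≈ 43001.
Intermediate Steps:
j(b) = 2*b
A(O, U) = 8 - O - U (A(O, U) = 8 - (O + U) = 8 + (-O - U) = 8 - O - U)
k(T, X) = -T*X (k(T, X) = (-X)*T = -T*X)
(j(1/128)/30739)/k(-173, A(-13, 15)) + 43001 = ((2/128)/30739)/((-1*(-173)*(8 - 1*(-13) - 1*15))) + 43001 = ((2*(1/128))*(1/30739))/((-1*(-173)*(8 + 13 - 15))) + 43001 = ((1/64)*(1/30739))/((-1*(-173)*6)) + 43001 = (1/1967296)/1038 + 43001 = (1/1967296)*(1/1038) + 43001 = 1/2042053248 + 43001 = 87810331717249/2042053248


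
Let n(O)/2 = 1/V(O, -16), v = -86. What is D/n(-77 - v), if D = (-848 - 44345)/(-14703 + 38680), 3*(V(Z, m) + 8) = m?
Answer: 903860/71931 ≈ 12.566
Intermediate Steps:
V(Z, m) = -8 + m/3
D = -45193/23977 ≈ -1.8848
n(O) = -3/20 (n(O) = 2/(-8 + (1/3)*(-16)) = 2/(-8 - 16/3) = 2/(-40/3) = 2*(-3/40) = -3/20)
D/n(-77 - v) = -45193/(23977*(-3/20)) = -45193/23977*(-20/3) = 903860/71931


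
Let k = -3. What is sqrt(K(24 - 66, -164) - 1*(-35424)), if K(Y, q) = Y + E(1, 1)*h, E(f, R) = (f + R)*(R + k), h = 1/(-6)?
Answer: 2*sqrt(79611)/3 ≈ 188.10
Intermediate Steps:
h = -1/6 ≈ -0.16667
E(f, R) = (-3 + R)*(R + f) (E(f, R) = (f + R)*(R - 3) = (R + f)*(-3 + R) = (-3 + R)*(R + f))
K(Y, q) = 2/3 + Y (K(Y, q) = Y + (1**2 - 3*1 - 3*1 + 1*1)*(-1/6) = Y + (1 - 3 - 3 + 1)*(-1/6) = Y - 4*(-1/6) = Y + 2/3 = 2/3 + Y)
sqrt(K(24 - 66, -164) - 1*(-35424)) = sqrt((2/3 + (24 - 66)) - 1*(-35424)) = sqrt((2/3 - 42) + 35424) = sqrt(-124/3 + 35424) = sqrt(106148/3) = 2*sqrt(79611)/3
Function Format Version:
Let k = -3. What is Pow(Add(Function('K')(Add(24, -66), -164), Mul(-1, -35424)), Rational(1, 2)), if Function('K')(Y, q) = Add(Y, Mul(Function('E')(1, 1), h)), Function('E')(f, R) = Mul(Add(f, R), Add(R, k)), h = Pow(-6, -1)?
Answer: Mul(Rational(2, 3), Pow(79611, Rational(1, 2))) ≈ 188.10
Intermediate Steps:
h = Rational(-1, 6) ≈ -0.16667
Function('E')(f, R) = Mul(Add(-3, R), Add(R, f)) (Function('E')(f, R) = Mul(Add(f, R), Add(R, -3)) = Mul(Add(R, f), Add(-3, R)) = Mul(Add(-3, R), Add(R, f)))
Function('K')(Y, q) = Add(Rational(2, 3), Y) (Function('K')(Y, q) = Add(Y, Mul(Add(Pow(1, 2), Mul(-3, 1), Mul(-3, 1), Mul(1, 1)), Rational(-1, 6))) = Add(Y, Mul(Add(1, -3, -3, 1), Rational(-1, 6))) = Add(Y, Mul(-4, Rational(-1, 6))) = Add(Y, Rational(2, 3)) = Add(Rational(2, 3), Y))
Pow(Add(Function('K')(Add(24, -66), -164), Mul(-1, -35424)), Rational(1, 2)) = Pow(Add(Add(Rational(2, 3), Add(24, -66)), Mul(-1, -35424)), Rational(1, 2)) = Pow(Add(Add(Rational(2, 3), -42), 35424), Rational(1, 2)) = Pow(Add(Rational(-124, 3), 35424), Rational(1, 2)) = Pow(Rational(106148, 3), Rational(1, 2)) = Mul(Rational(2, 3), Pow(79611, Rational(1, 2)))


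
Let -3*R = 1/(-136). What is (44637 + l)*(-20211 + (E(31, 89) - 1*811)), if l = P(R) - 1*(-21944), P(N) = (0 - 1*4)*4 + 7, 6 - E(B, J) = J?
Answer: -1405002060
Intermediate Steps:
E(B, J) = 6 - J
R = 1/408 (R = -1/3/(-136) = -1/3*(-1/136) = 1/408 ≈ 0.0024510)
P(N) = -9 (P(N) = (0 - 4)*4 + 7 = -4*4 + 7 = -16 + 7 = -9)
l = 21935 (l = -9 - 1*(-21944) = -9 + 21944 = 21935)
(44637 + l)*(-20211 + (E(31, 89) - 1*811)) = (44637 + 21935)*(-20211 + ((6 - 1*89) - 1*811)) = 66572*(-20211 + ((6 - 89) - 811)) = 66572*(-20211 + (-83 - 811)) = 66572*(-20211 - 894) = 66572*(-21105) = -1405002060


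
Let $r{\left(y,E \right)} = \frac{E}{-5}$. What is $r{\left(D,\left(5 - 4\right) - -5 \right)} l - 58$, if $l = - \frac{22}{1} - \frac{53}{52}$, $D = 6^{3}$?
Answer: $- \frac{3949}{130} \approx -30.377$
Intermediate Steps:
$D = 216$
$r{\left(y,E \right)} = - \frac{E}{5}$ ($r{\left(y,E \right)} = E \left(- \frac{1}{5}\right) = - \frac{E}{5}$)
$l = - \frac{1197}{52}$ ($l = \left(-22\right) 1 - \frac{53}{52} = -22 - \frac{53}{52} = - \frac{1197}{52} \approx -23.019$)
$r{\left(D,\left(5 - 4\right) - -5 \right)} l - 58 = - \frac{\left(5 - 4\right) - -5}{5} \left(- \frac{1197}{52}\right) - 58 = - \frac{1 + 5}{5} \left(- \frac{1197}{52}\right) - 58 = \left(- \frac{1}{5}\right) 6 \left(- \frac{1197}{52}\right) - 58 = \left(- \frac{6}{5}\right) \left(- \frac{1197}{52}\right) - 58 = \frac{3591}{130} - 58 = - \frac{3949}{130}$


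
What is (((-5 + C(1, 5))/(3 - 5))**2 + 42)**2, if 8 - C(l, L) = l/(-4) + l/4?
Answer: 31329/16 ≈ 1958.1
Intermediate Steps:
C(l, L) = 8 (C(l, L) = 8 - (l/(-4) + l/4) = 8 - (l*(-1/4) + l*(1/4)) = 8 - (-l/4 + l/4) = 8 - 1*0 = 8 + 0 = 8)
(((-5 + C(1, 5))/(3 - 5))**2 + 42)**2 = (((-5 + 8)/(3 - 5))**2 + 42)**2 = ((3/(-2))**2 + 42)**2 = ((3*(-1/2))**2 + 42)**2 = ((-3/2)**2 + 42)**2 = (9/4 + 42)**2 = (177/4)**2 = 31329/16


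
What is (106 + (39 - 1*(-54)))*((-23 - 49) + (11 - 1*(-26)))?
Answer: -6965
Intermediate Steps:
(106 + (39 - 1*(-54)))*((-23 - 49) + (11 - 1*(-26))) = (106 + (39 + 54))*(-72 + (11 + 26)) = (106 + 93)*(-72 + 37) = 199*(-35) = -6965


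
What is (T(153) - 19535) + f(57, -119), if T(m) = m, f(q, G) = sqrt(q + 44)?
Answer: -19382 + sqrt(101) ≈ -19372.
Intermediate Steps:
f(q, G) = sqrt(44 + q)
(T(153) - 19535) + f(57, -119) = (153 - 19535) + sqrt(44 + 57) = -19382 + sqrt(101)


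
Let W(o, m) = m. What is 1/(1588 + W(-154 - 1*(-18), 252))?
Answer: 1/1840 ≈ 0.00054348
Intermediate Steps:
1/(1588 + W(-154 - 1*(-18), 252)) = 1/(1588 + 252) = 1/1840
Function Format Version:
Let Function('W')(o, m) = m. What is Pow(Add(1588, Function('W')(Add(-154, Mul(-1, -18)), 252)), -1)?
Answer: Rational(1, 1840) ≈ 0.00054348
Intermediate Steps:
Pow(Add(1588, Function('W')(Add(-154, Mul(-1, -18)), 252)), -1) = Pow(Add(1588, 252), -1) = Pow(1840, -1) = Rational(1, 1840)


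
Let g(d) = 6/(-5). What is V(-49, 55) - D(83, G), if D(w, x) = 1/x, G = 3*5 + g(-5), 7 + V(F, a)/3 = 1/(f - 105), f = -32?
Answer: -199405/9453 ≈ -21.094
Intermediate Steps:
g(d) = -6/5 (g(d) = 6*(-⅕) = -6/5)
V(F, a) = -2880/137 (V(F, a) = -21 + 3/(-32 - 105) = -21 + 3/(-137) = -21 + 3*(-1/137) = -21 - 3/137 = -2880/137)
G = 69/5 (G = 3*5 - 6/5 = 15 - 6/5 = 69/5 ≈ 13.800)
V(-49, 55) - D(83, G) = -2880/137 - 1/69/5 = -2880/137 - 1*5/69 = -2880/137 - 5/69 = -199405/9453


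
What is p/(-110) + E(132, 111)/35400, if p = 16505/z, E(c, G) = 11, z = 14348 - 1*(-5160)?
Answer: -1752101/237387975 ≈ -0.0073807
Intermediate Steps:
z = 19508 (z = 14348 + 5160 = 19508)
p = 16505/19508 ≈ 0.84606
p/(-110) + E(132, 111)/35400 = (16505/19508)/(-110) + 11/35400 = (16505/19508)*(-1/110) + 11*(1/35400) = -3301/429176 + 11/35400 = -1752101/237387975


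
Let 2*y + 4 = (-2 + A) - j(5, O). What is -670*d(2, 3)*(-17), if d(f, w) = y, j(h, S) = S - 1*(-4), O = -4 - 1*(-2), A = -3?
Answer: -62645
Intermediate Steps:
O = -2 (O = -4 + 2 = -2)
j(h, S) = 4 + S (j(h, S) = S + 4 = 4 + S)
y = -11/2 (y = -2 + ((-2 - 3) - (4 - 2))/2 = -2 + (-5 - 1*2)/2 = -2 + (-5 - 2)/2 = -2 + (½)*(-7) = -2 - 7/2 = -11/2 ≈ -5.5000)
d(f, w) = -11/2
-670*d(2, 3)*(-17) = -(-3685)*(-17) = -670*187/2 = -62645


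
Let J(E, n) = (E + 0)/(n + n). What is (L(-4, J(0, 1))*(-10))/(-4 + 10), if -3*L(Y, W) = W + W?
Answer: 0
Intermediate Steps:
J(E, n) = E/(2*n) (J(E, n) = E/((2*n)) = E*(1/(2*n)) = E/(2*n))
L(Y, W) = -2*W/3 (L(Y, W) = -(W + W)/3 = -2*W/3)
(L(-4, J(0, 1))*(-10))/(-4 + 10) = (-0/(3*1)*(-10))/(-4 + 10) = (-0/3*(-10))/6 = (-⅔*0*(-10))*(⅙) = (0*(-10))*(⅙) = 0*(⅙) = 0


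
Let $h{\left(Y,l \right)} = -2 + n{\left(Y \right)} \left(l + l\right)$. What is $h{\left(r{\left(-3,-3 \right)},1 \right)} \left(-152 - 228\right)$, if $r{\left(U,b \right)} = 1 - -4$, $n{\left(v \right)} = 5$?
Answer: $-3040$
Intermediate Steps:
$r{\left(U,b \right)} = 5$ ($r{\left(U,b \right)} = 1 + 4 = 5$)
$h{\left(Y,l \right)} = -2 + 10 l$ ($h{\left(Y,l \right)} = -2 + 5 \left(l + l\right) = -2 + 5 \cdot 2 l = -2 + 10 l$)
$h{\left(r{\left(-3,-3 \right)},1 \right)} \left(-152 - 228\right) = \left(-2 + 10 \cdot 1\right) \left(-152 - 228\right) = \left(-2 + 10\right) \left(-380\right) = 8 \left(-380\right) = -3040$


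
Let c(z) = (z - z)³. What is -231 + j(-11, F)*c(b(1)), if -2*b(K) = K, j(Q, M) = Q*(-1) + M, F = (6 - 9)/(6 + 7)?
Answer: -231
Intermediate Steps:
F = -3/13 ≈ -0.23077
j(Q, M) = M - Q (j(Q, M) = -Q + M = M - Q)
b(K) = -K/2
c(z) = 0 (c(z) = 0³ = 0)
-231 + j(-11, F)*c(b(1)) = -231 + (-3/13 - 1*(-11))*0 = -231 + (-3/13 + 11)*0 = -231 + (140/13)*0 = -231 + 0 = -231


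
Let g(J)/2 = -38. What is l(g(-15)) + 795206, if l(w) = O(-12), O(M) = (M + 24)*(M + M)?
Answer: 794918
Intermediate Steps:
O(M) = 2*M*(24 + M) (O(M) = (24 + M)*(2*M) = 2*M*(24 + M))
g(J) = -76 (g(J) = 2*(-38) = -76)
l(w) = -288 (l(w) = 2*(-12)*(24 - 12) = 2*(-12)*12 = -288)
l(g(-15)) + 795206 = -288 + 795206 = 794918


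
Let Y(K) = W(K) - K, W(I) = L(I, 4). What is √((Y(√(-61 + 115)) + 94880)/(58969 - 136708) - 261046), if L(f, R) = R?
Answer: √(-175288919329538 + 25913*√6)/25913 ≈ 510.93*I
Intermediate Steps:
W(I) = 4
Y(K) = 4 - K
√((Y(√(-61 + 115)) + 94880)/(58969 - 136708) - 261046) = √(((4 - √(-61 + 115)) + 94880)/(58969 - 136708) - 261046) = √(((4 - √54) + 94880)/(-77739) - 261046) = √(((4 - 3*√6) + 94880)*(-1/77739) - 261046) = √((94884 - 3*√6)*(-1/77739) - 261046) = √((-31628/25913 + √6/25913) - 261046) = √(-6764516626/25913 + √6/25913)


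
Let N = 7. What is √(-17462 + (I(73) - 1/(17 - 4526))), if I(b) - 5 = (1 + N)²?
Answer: 2*I*√9822735759/1503 ≈ 131.88*I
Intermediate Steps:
I(b) = 69 (I(b) = 5 + (1 + 7)² = 5 + 8² = 5 + 64 = 69)
√(-17462 + (I(73) - 1/(17 - 4526))) = √(-17462 + (69 - 1/(17 - 4526))) = √(-17462 + (69 - 1/(-4509))) = √(-17462 + (69 - 1*(-1/4509))) = √(-17462 + (69 + 1/4509)) = √(-17462 + 311122/4509) = √(-78425036/4509) = 2*I*√9822735759/1503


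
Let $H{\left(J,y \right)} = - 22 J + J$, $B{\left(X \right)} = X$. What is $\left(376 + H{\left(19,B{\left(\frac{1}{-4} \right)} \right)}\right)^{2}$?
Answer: $529$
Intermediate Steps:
$H{\left(J,y \right)} = - 21 J$
$\left(376 + H{\left(19,B{\left(\frac{1}{-4} \right)} \right)}\right)^{2} = \left(376 - 399\right)^{2} = \left(-23\right)^{2} = 529$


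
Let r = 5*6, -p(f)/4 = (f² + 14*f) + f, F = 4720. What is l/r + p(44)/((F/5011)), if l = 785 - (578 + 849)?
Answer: -55228/5 ≈ -11046.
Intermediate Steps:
p(f) = -60*f - 4*f² (p(f) = -4*((f² + 14*f) + f) = -4*(f² + 15*f) = -60*f - 4*f²)
r = 30
l = -642 (l = 785 - 1*1427 = 785 - 1427 = -642)
l/r + p(44)/((F/5011)) = -642/30 + (-4*44*(15 + 44))/((4720/5011)) = -642*1/30 + (-4*44*59)/((4720*(1/5011))) = -107/5 - 10384/4720/5011 = -107/5 - 10384*5011/4720 = -107/5 - 55121/5 = -55228/5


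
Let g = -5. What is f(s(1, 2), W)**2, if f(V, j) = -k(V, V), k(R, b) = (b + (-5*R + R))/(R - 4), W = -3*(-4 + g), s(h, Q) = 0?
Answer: 0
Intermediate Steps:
W = 27 (W = -3*(-4 - 5) = -3*(-9) = 27)
k(R, b) = (b - 4*R)/(-4 + R)
f(V, j) = 3*V/(-4 + V) (f(V, j) = -(V - 4*V)/(-4 + V) = -(-3*V)/(-4 + V) = -(-3)*V/(-4 + V) = 3*V/(-4 + V))
f(s(1, 2), W)**2 = (3*0/(-4 + 0))**2 = (3*0/(-4))**2 = (3*0*(-1/4))**2 = 0**2 = 0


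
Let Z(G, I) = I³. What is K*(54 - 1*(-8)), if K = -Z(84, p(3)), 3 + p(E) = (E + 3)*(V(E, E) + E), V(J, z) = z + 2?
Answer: -5649750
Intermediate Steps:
V(J, z) = 2 + z
p(E) = -3 + (2 + 2*E)*(3 + E) (p(E) = -3 + (E + 3)*((2 + E) + E) = -3 + (3 + E)*(2 + 2*E) = -3 + (2 + 2*E)*(3 + E))
K = -91125 (K = -(3 + 2*3² + 8*3)³ = -(3 + 2*9 + 24)³ = -(3 + 18 + 24)³ = -1*45³ = -1*91125 = -91125)
K*(54 - 1*(-8)) = -91125*(54 - 1*(-8)) = -91125*(54 + 8) = -91125*62 = -5649750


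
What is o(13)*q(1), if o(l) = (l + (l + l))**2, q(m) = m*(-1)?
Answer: -1521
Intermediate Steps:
q(m) = -m
o(l) = 9*l**2 (o(l) = (l + 2*l)**2 = (3*l)**2 = 9*l**2)
o(13)*q(1) = (9*13**2)*(-1*1) = (9*169)*(-1) = 1521*(-1) = -1521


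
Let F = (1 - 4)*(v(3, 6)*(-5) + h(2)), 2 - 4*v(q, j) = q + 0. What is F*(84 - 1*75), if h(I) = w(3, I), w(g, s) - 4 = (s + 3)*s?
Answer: -1647/4 ≈ -411.75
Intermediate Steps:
v(q, j) = ½ - q/4 (v(q, j) = ½ - (q + 0)/4 = ½ - q/4)
w(g, s) = 4 + s*(3 + s) (w(g, s) = 4 + (s + 3)*s = 4 + (3 + s)*s = 4 + s*(3 + s))
h(I) = 4 + I² + 3*I
F = -183/4 (F = (1 - 4)*((½ - ¼*3)*(-5) + (4 + 2² + 3*2)) = -3*((½ - ¾)*(-5) + (4 + 4 + 6)) = -3*(-¼*(-5) + 14) = -3*(5/4 + 14) = -3*61/4 = -183/4 ≈ -45.750)
F*(84 - 1*75) = -183*(84 - 1*75)/4 = -183*(84 - 75)/4 = -183/4*9 = -1647/4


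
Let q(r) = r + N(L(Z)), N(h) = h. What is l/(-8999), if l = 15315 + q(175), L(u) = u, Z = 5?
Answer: -15495/8999 ≈ -1.7219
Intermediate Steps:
q(r) = 5 + r (q(r) = r + 5 = 5 + r)
l = 15495 (l = 15315 + (5 + 175) = 15315 + 180 = 15495)
l/(-8999) = 15495/(-8999) = 15495*(-1/8999) = -15495/8999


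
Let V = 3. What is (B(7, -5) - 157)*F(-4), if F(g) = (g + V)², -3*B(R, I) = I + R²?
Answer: -515/3 ≈ -171.67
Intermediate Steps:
B(R, I) = -I/3 - R²/3 (B(R, I) = -(I + R²)/3 = -I/3 - R²/3)
F(g) = (3 + g)² (F(g) = (g + 3)² = (3 + g)²)
(B(7, -5) - 157)*F(-4) = ((-⅓*(-5) - ⅓*7²) - 157)*(3 - 4)² = ((5/3 - ⅓*49) - 157)*(-1)² = ((5/3 - 49/3) - 157)*1 = (-44/3 - 157)*1 = -515/3*1 = -515/3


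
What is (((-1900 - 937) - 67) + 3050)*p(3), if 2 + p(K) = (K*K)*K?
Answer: 3650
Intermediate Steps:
p(K) = -2 + K³ (p(K) = -2 + (K*K)*K = -2 + K²*K = -2 + K³)
(((-1900 - 937) - 67) + 3050)*p(3) = (((-1900 - 937) - 67) + 3050)*(-2 + 3³) = ((-2837 - 67) + 3050)*(-2 + 27) = (-2904 + 3050)*25 = 146*25 = 3650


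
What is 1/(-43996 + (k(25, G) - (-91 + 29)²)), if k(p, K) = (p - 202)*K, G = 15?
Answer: -1/50495 ≈ -1.9804e-5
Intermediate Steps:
k(p, K) = K*(-202 + p) (k(p, K) = (-202 + p)*K = K*(-202 + p))
1/(-43996 + (k(25, G) - (-91 + 29)²)) = 1/(-43996 + (15*(-202 + 25) - (-91 + 29)²)) = 1/(-43996 + (15*(-177) - 1*(-62)²)) = 1/(-43996 + (-2655 - 1*3844)) = 1/(-43996 + (-2655 - 3844)) = 1/(-43996 - 6499) = 1/(-50495) = -1/50495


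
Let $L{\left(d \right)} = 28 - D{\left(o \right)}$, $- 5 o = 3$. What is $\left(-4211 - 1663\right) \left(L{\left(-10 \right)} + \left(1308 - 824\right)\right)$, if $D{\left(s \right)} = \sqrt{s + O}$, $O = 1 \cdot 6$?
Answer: $-3007488 + \frac{17622 \sqrt{15}}{5} \approx -2.9938 \cdot 10^{6}$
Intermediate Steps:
$O = 6$
$o = - \frac{3}{5}$ ($o = \left(- \frac{1}{5}\right) 3 = - \frac{3}{5} \approx -0.6$)
$D{\left(s \right)} = \sqrt{6 + s}$ ($D{\left(s \right)} = \sqrt{s + 6} = \sqrt{6 + s}$)
$L{\left(d \right)} = 28 - \frac{3 \sqrt{15}}{5}$ ($L{\left(d \right)} = 28 - \sqrt{6 - \frac{3}{5}} = 28 - \sqrt{\frac{27}{5}} = 28 - \frac{3 \sqrt{15}}{5}$)
$\left(-4211 - 1663\right) \left(L{\left(-10 \right)} + \left(1308 - 824\right)\right) = \left(-4211 - 1663\right) \left(\left(28 - \frac{3 \sqrt{15}}{5}\right) + \left(1308 - 824\right)\right) = - 5874 \left(\left(28 - \frac{3 \sqrt{15}}{5}\right) + \left(1308 - 824\right)\right) = - 5874 \left(\left(28 - \frac{3 \sqrt{15}}{5}\right) + 484\right) = - 5874 \left(512 - \frac{3 \sqrt{15}}{5}\right) = -3007488 + \frac{17622 \sqrt{15}}{5}$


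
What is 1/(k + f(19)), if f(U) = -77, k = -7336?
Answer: -1/7413 ≈ -0.00013490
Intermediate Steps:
1/(k + f(19)) = 1/(-7336 - 77) = 1/(-7413) = -1/7413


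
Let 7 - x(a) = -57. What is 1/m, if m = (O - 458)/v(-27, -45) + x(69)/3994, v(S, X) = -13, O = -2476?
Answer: 25961/5859614 ≈ 0.0044305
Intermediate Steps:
x(a) = 64 (x(a) = 7 - 1*(-57) = 7 + 57 = 64)
m = 5859614/25961 (m = (-2476 - 458)/(-13) + 64/3994 = -2934*(-1/13) + 64*(1/3994) = 2934/13 + 32/1997 = 5859614/25961 ≈ 225.71)
1/m = 1/(5859614/25961) = 25961/5859614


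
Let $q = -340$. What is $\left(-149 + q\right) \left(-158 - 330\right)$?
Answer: $238632$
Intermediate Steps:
$\left(-149 + q\right) \left(-158 - 330\right) = \left(-149 - 340\right) \left(-158 - 330\right) = \left(-489\right) \left(-488\right) = 238632$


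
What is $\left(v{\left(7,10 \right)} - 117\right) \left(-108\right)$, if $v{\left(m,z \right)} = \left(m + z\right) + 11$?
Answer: $9612$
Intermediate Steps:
$v{\left(m,z \right)} = 11 + m + z$
$\left(v{\left(7,10 \right)} - 117\right) \left(-108\right) = \left(\left(11 + 7 + 10\right) - 117\right) \left(-108\right) = \left(28 - 117\right) \left(-108\right) = \left(-89\right) \left(-108\right) = 9612$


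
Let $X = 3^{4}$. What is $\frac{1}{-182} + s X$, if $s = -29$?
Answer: $- \frac{427519}{182} \approx -2349.0$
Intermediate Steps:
$X = 81$
$\frac{1}{-182} + s X = \frac{1}{-182} - 2349 = - \frac{1}{182} - 2349 = - \frac{427519}{182}$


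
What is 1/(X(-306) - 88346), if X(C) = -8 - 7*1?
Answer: -1/88361 ≈ -1.1317e-5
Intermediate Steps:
X(C) = -15 (X(C) = -8 - 7 = -15)
1/(X(-306) - 88346) = 1/(-15 - 88346) = 1/(-88361) = -1/88361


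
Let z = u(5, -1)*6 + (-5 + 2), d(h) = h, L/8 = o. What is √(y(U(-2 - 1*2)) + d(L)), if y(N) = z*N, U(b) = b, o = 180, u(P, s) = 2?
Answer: 6*√39 ≈ 37.470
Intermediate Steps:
L = 1440 (L = 8*180 = 1440)
z = 9 (z = 2*6 + (-5 + 2) = 12 - 3 = 9)
y(N) = 9*N
√(y(U(-2 - 1*2)) + d(L)) = √(9*(-2 - 1*2) + 1440) = √(9*(-2 - 2) + 1440) = √(9*(-4) + 1440) = √(-36 + 1440) = √1404 = 6*√39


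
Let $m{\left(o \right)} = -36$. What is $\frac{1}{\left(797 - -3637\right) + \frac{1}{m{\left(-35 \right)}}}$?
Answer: $\frac{36}{159623} \approx 0.00022553$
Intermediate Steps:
$\frac{1}{\left(797 - -3637\right) + \frac{1}{m{\left(-35 \right)}}} = \frac{1}{\left(797 - -3637\right) + \frac{1}{-36}} = \frac{1}{\left(797 + 3637\right) - \frac{1}{36}} = \frac{1}{4434 - \frac{1}{36}} = \frac{1}{\frac{159623}{36}} = \frac{36}{159623}$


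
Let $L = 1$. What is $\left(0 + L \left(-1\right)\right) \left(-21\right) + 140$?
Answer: $161$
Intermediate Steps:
$\left(0 + L \left(-1\right)\right) \left(-21\right) + 140 = \left(0 + 1 \left(-1\right)\right) \left(-21\right) + 140 = \left(0 - 1\right) \left(-21\right) + 140 = \left(-1\right) \left(-21\right) + 140 = 21 + 140 = 161$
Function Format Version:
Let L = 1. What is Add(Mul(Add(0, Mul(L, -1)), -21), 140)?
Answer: 161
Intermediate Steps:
Add(Mul(Add(0, Mul(L, -1)), -21), 140) = Add(Mul(Add(0, Mul(1, -1)), -21), 140) = Add(Mul(Add(0, -1), -21), 140) = Add(Mul(-1, -21), 140) = Add(21, 140) = 161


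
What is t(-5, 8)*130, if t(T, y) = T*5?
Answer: -3250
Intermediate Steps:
t(T, y) = 5*T
t(-5, 8)*130 = (5*(-5))*130 = -25*130 = -3250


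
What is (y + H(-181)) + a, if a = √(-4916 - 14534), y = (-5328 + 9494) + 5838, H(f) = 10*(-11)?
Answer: 9894 + 5*I*√778 ≈ 9894.0 + 139.46*I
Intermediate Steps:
H(f) = -110
y = 10004 (y = 4166 + 5838 = 10004)
a = 5*I*√778 (a = √(-19450) = 5*I*√778 ≈ 139.46*I)
(y + H(-181)) + a = (10004 - 110) + 5*I*√778 = 9894 + 5*I*√778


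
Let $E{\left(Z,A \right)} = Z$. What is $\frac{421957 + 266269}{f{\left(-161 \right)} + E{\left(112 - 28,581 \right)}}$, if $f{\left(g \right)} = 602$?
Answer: $\frac{49159}{49} \approx 1003.2$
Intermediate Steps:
$\frac{421957 + 266269}{f{\left(-161 \right)} + E{\left(112 - 28,581 \right)}} = \frac{421957 + 266269}{602 + \left(112 - 28\right)} = \frac{688226}{602 + 84} = \frac{688226}{686} = 688226 \cdot \frac{1}{686} = \frac{49159}{49}$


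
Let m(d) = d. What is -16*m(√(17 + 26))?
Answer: -16*√43 ≈ -104.92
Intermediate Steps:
-16*m(√(17 + 26)) = -16*√(17 + 26) = -16*√43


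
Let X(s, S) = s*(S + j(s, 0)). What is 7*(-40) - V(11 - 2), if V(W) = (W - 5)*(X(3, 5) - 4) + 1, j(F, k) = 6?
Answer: -397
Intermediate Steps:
X(s, S) = s*(6 + S) (X(s, S) = s*(S + 6) = s*(6 + S))
V(W) = -144 + 29*W (V(W) = (W - 5)*(3*(6 + 5) - 4) + 1 = (-5 + W)*(3*11 - 4) + 1 = (-5 + W)*(33 - 4) + 1 = (-5 + W)*29 + 1 = (-145 + 29*W) + 1 = -144 + 29*W)
7*(-40) - V(11 - 2) = 7*(-40) - (-144 + 29*(11 - 2)) = -280 - (-144 + 29*9) = -280 - (-144 + 261) = -280 - 1*117 = -280 - 117 = -397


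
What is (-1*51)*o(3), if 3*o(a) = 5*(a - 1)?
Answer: -170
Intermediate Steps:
o(a) = -5/3 + 5*a/3 (o(a) = (5*(a - 1))/3 = (5*(-1 + a))/3 = (-5 + 5*a)/3 = -5/3 + 5*a/3)
(-1*51)*o(3) = (-1*51)*(-5/3 + (5/3)*3) = -51*(-5/3 + 5) = -51*10/3 = -170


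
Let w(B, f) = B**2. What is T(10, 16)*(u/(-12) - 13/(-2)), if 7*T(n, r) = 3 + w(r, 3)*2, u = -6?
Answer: 515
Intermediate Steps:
T(n, r) = 3/7 + 2*r**2/7 (T(n, r) = (3 + r**2*2)/7 = (3 + 2*r**2)/7 = 3/7 + 2*r**2/7)
T(10, 16)*(u/(-12) - 13/(-2)) = (3/7 + (2/7)*16**2)*(-6/(-12) - 13/(-2)) = (3/7 + (2/7)*256)*(-6*(-1/12) - 13*(-1/2)) = (3/7 + 512/7)*(1/2 + 13/2) = (515/7)*7 = 515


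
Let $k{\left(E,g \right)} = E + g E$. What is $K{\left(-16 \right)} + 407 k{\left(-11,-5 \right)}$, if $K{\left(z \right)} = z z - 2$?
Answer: $18162$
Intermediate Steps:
$K{\left(z \right)} = -2 + z^{2}$ ($K{\left(z \right)} = z^{2} - 2 = -2 + z^{2}$)
$k{\left(E,g \right)} = E + E g$
$K{\left(-16 \right)} + 407 k{\left(-11,-5 \right)} = \left(-2 + \left(-16\right)^{2}\right) + 407 \left(- 11 \left(1 - 5\right)\right) = \left(-2 + 256\right) + 407 \left(\left(-11\right) \left(-4\right)\right) = 254 + 407 \cdot 44 = 254 + 17908 = 18162$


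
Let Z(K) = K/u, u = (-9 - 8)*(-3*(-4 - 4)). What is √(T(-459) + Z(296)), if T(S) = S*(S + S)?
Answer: 5*√43838427/51 ≈ 649.12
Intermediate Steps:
u = -408 (u = -(-51)*(-8) = -17*24 = -408)
T(S) = 2*S² (T(S) = S*(2*S) = 2*S²)
Z(K) = -K/408 (Z(K) = K/(-408) = K*(-1/408) = -K/408)
√(T(-459) + Z(296)) = √(2*(-459)² - 1/408*296) = √(2*210681 - 37/51) = √(421362 - 37/51) = √(21489425/51) = 5*√43838427/51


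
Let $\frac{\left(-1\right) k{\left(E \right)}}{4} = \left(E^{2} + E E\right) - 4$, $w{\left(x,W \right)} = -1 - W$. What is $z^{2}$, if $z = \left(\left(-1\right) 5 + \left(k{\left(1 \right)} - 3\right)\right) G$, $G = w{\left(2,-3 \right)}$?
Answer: $0$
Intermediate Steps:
$k{\left(E \right)} = 16 - 8 E^{2}$ ($k{\left(E \right)} = - 4 \left(\left(E^{2} + E E\right) - 4\right) = - 4 \left(\left(E^{2} + E^{2}\right) - 4\right) = - 4 \left(2 E^{2} - 4\right) = - 4 \left(-4 + 2 E^{2}\right) = 16 - 8 E^{2}$)
$G = 2$ ($G = -1 - -3 = -1 + 3 = 2$)
$z = 0$ ($z = \left(\left(-1\right) 5 + \left(\left(16 - 8 \cdot 1^{2}\right) - 3\right)\right) 2 = \left(-5 + \left(\left(16 - 8\right) - 3\right)\right) 2 = \left(-5 + \left(8 - 3\right)\right) 2 = \left(-5 + 5\right) 2 = 0 \cdot 2 = 0$)
$z^{2} = 0^{2} = 0$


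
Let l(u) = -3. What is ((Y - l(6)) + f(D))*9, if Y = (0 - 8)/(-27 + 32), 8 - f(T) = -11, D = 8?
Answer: 918/5 ≈ 183.60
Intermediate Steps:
f(T) = 19 (f(T) = 8 - 1*(-11) = 8 + 11 = 19)
Y = -8/5 ≈ -1.6000
((Y - l(6)) + f(D))*9 = ((-8/5 - 1*(-3)) + 19)*9 = ((-8/5 + 3) + 19)*9 = (7/5 + 19)*9 = (102/5)*9 = 918/5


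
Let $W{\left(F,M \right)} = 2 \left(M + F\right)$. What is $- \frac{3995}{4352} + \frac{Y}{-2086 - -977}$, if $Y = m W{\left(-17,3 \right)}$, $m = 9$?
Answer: $- \frac{196103}{283904} \approx -0.69074$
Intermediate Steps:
$W{\left(F,M \right)} = 2 F + 2 M$ ($W{\left(F,M \right)} = 2 \left(F + M\right) = 2 F + 2 M$)
$Y = -252$ ($Y = 9 \left(2 \left(-17\right) + 2 \cdot 3\right) = 9 \left(-34 + 6\right) = 9 \left(-28\right) = -252$)
$- \frac{3995}{4352} + \frac{Y}{-2086 - -977} = - \frac{3995}{4352} - \frac{252}{-2086 - -977} = \left(-3995\right) \frac{1}{4352} - \frac{252}{-2086 + 977} = - \frac{235}{256} - \frac{252}{-1109} = - \frac{235}{256} - - \frac{252}{1109} = - \frac{235}{256} + \frac{252}{1109} = - \frac{196103}{283904}$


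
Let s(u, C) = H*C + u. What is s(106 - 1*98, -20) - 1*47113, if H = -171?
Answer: -43685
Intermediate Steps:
s(u, C) = u - 171*C (s(u, C) = -171*C + u = u - 171*C)
s(106 - 1*98, -20) - 1*47113 = ((106 - 1*98) - 171*(-20)) - 1*47113 = ((106 - 98) + 3420) - 47113 = (8 + 3420) - 47113 = 3428 - 47113 = -43685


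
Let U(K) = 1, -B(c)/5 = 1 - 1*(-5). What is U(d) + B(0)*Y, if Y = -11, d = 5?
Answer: 331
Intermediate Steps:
B(c) = -30 (B(c) = -5*(1 - 1*(-5)) = -5*(1 + 5) = -5*6 = -30)
U(d) + B(0)*Y = 1 - 30*(-11) = 1 + 330 = 331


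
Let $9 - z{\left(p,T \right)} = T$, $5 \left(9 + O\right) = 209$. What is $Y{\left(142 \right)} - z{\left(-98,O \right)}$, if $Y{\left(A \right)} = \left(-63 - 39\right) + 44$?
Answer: $- \frac{171}{5} \approx -34.2$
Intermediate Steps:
$Y{\left(A \right)} = -58$ ($Y{\left(A \right)} = -102 + 44 = -58$)
$O = \frac{164}{5}$ ($O = -9 + \frac{1}{5} \cdot 209 = -9 + \frac{209}{5} = \frac{164}{5} \approx 32.8$)
$z{\left(p,T \right)} = 9 - T$
$Y{\left(142 \right)} - z{\left(-98,O \right)} = -58 - \left(9 - \frac{164}{5}\right) = -58 - - \frac{119}{5} = -58 + \frac{119}{5} = - \frac{171}{5}$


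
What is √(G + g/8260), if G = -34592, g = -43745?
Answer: I*√23604904729/826 ≈ 186.0*I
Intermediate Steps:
√(G + g/8260) = √(-34592 - 43745/8260) = √(-34592 - 43745*1/8260) = √(-34592 - 8749/1652) = √(-57154733/1652) = I*√23604904729/826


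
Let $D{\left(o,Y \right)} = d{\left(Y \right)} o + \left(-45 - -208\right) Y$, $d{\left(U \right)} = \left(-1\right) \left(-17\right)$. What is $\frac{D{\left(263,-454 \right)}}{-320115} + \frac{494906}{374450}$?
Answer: $\frac{6148757238}{3995568725} \approx 1.5389$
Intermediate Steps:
$d{\left(U \right)} = 17$
$D{\left(o,Y \right)} = 17 o + 163 Y$ ($D{\left(o,Y \right)} = 17 o + \left(-45 - -208\right) Y = 17 o + \left(-45 + 208\right) Y = 17 o + 163 Y$)
$\frac{D{\left(263,-454 \right)}}{-320115} + \frac{494906}{374450} = \frac{17 \cdot 263 + 163 \left(-454\right)}{-320115} + \frac{494906}{374450} = \left(4471 - 74002\right) \left(- \frac{1}{320115}\right) + 494906 \cdot \frac{1}{374450} = \left(-69531\right) \left(- \frac{1}{320115}\right) + \frac{247453}{187225} = \frac{23177}{106705} + \frac{247453}{187225} = \frac{6148757238}{3995568725}$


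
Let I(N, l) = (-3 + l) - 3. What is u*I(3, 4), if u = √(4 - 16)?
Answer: -4*I*√3 ≈ -6.9282*I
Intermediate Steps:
I(N, l) = -6 + l
u = 2*I*√3 (u = √(-12) = 2*I*√3 ≈ 3.4641*I)
u*I(3, 4) = (2*I*√3)*(-6 + 4) = (2*I*√3)*(-2) = -4*I*√3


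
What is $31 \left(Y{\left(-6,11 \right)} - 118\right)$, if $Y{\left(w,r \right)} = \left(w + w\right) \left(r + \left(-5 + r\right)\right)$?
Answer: $-9982$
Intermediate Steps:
$Y{\left(w,r \right)} = 2 w \left(-5 + 2 r\right)$
$31 \left(Y{\left(-6,11 \right)} - 118\right) = 31 \left(2 \left(-6\right) \left(-5 + 2 \cdot 11\right) - 118\right) = 31 \left(2 \left(-6\right) \left(-5 + 22\right) - 118\right) = 31 \left(2 \left(-6\right) 17 - 118\right) = 31 \left(-204 - 118\right) = 31 \left(-322\right) = -9982$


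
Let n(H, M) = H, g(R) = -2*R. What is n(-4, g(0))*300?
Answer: -1200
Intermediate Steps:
n(-4, g(0))*300 = -4*300 = -1200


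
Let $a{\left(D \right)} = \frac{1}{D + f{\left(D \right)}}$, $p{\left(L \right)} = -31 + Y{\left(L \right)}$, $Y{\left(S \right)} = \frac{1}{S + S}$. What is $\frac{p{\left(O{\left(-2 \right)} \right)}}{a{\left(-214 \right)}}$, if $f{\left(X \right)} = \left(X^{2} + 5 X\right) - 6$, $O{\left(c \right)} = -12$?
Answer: $- \frac{16578485}{12} \approx -1.3815 \cdot 10^{6}$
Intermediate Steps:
$Y{\left(S \right)} = \frac{1}{2 S}$
$p{\left(L \right)} = -31 + \frac{1}{2 L}$
$f{\left(X \right)} = -6 + X^{2} + 5 X$
$a{\left(D \right)} = \frac{1}{-6 + D^{2} + 6 D}$ ($a{\left(D \right)} = \frac{1}{D + \left(-6 + D^{2} + 5 D\right)} = \frac{1}{-6 + D^{2} + 6 D}$)
$\frac{p{\left(O{\left(-2 \right)} \right)}}{a{\left(-214 \right)}} = \frac{-31 + \frac{1}{2 \left(-12\right)}}{\frac{1}{-6 + \left(-214\right)^{2} + 6 \left(-214\right)}} = \frac{-31 + \frac{1}{2} \left(- \frac{1}{12}\right)}{\frac{1}{-6 + 45796 - 1284}} = \frac{-31 - \frac{1}{24}}{\frac{1}{44506}} = - \frac{745 \frac{1}{\frac{1}{44506}}}{24} = \left(- \frac{745}{24}\right) 44506 = - \frac{16578485}{12}$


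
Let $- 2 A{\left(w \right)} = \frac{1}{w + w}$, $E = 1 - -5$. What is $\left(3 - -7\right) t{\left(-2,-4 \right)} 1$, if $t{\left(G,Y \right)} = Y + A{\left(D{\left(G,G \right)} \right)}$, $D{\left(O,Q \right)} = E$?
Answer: $- \frac{485}{12} \approx -40.417$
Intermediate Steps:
$E = 6$ ($E = 1 + 5 = 6$)
$D{\left(O,Q \right)} = 6$
$A{\left(w \right)} = - \frac{1}{4 w}$ ($A{\left(w \right)} = - \frac{1}{2 \left(w + w\right)} = - \frac{1}{2 \cdot 2 w} = - \frac{\frac{1}{2} \frac{1}{w}}{2} = - \frac{1}{4 w}$)
$t{\left(G,Y \right)} = - \frac{1}{24} + Y$ ($t{\left(G,Y \right)} = Y - \frac{1}{4 \cdot 6} = Y - \frac{1}{24} = - \frac{1}{24} + Y$)
$\left(3 - -7\right) t{\left(-2,-4 \right)} 1 = \left(3 - -7\right) \left(- \frac{1}{24} - 4\right) 1 = \left(3 + 7\right) \left(- \frac{97}{24}\right) 1 = 10 \left(- \frac{97}{24}\right) 1 = \left(- \frac{485}{12}\right) 1 = - \frac{485}{12}$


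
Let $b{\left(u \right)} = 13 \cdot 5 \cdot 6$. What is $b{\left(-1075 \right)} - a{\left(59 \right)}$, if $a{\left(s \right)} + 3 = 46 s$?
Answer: $-2321$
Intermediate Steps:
$a{\left(s \right)} = -3 + 46 s$
$b{\left(u \right)} = 390$ ($b{\left(u \right)} = 65 \cdot 6 = 390$)
$b{\left(-1075 \right)} - a{\left(59 \right)} = 390 - \left(-3 + 46 \cdot 59\right) = 390 - \left(-3 + 2714\right) = 390 - 2711 = -2321$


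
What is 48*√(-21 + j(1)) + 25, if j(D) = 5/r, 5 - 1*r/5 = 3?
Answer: 25 + 24*I*√82 ≈ 25.0 + 217.33*I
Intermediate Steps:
r = 10 (r = 25 - 5*3 = 25 - 15 = 10)
j(D) = ½ (j(D) = 5/10 = 5*(⅒) = ½)
48*√(-21 + j(1)) + 25 = 48*√(-21 + ½) + 25 = 48*√(-41/2) + 25 = 48*(I*√82/2) + 25 = 24*I*√82 + 25 = 25 + 24*I*√82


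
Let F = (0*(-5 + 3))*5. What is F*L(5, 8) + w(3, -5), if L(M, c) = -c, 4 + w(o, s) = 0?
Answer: -4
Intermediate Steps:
w(o, s) = -4 (w(o, s) = -4 + 0 = -4)
F = 0 (F = (0*(-2))*5 = 0*5 = 0)
F*L(5, 8) + w(3, -5) = 0*(-1*8) - 4 = 0*(-8) - 4 = 0 - 4 = -4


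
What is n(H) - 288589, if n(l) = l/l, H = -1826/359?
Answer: -288588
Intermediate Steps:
H = -1826/359 (H = -1826*1/359 = -1826/359 ≈ -5.0863)
n(l) = 1
n(H) - 288589 = 1 - 288589 = -288588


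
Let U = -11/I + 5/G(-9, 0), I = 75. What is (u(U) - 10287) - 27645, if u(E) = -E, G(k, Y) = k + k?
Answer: -17069209/450 ≈ -37932.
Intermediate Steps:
G(k, Y) = 2*k
U = -191/450 (U = -11/75 + 5/((2*(-9))) = -11*1/75 + 5/(-18) = -11/75 + 5*(-1/18) = -11/75 - 5/18 = -191/450 ≈ -0.42444)
(u(U) - 10287) - 27645 = (-1*(-191/450) - 10287) - 27645 = (191/450 - 10287) - 27645 = -4628959/450 - 27645 = -17069209/450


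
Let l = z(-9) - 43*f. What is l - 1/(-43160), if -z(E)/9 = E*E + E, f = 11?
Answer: -48382359/43160 ≈ -1121.0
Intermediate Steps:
z(E) = -9*E - 9*E**2 (z(E) = -9*(E*E + E) = -9*(E**2 + E) = -9*(E + E**2) = -9*E - 9*E**2)
l = -1121 (l = -9*(-9)*(1 - 9) - 43*11 = -9*(-9)*(-8) - 473 = -648 - 473 = -1121)
l - 1/(-43160) = -1121 - 1/(-43160) = -1121 - 1*(-1/43160) = -1121 + 1/43160 = -48382359/43160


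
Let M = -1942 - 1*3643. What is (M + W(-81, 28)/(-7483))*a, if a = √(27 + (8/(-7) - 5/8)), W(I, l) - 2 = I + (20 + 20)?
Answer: -31344387*√2198/52381 ≈ -28054.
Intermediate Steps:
W(I, l) = 42 + I (W(I, l) = 2 + (I + (20 + 20)) = 2 + (I + 40) = 2 + (40 + I) = 42 + I)
a = 3*√2198/28 (a = √(27 + (8*(-⅐) - 5*⅛)) = √(27 + (-8/7 - 5/8)) = √(27 - 99/56) = √(1413/56) = 3*√2198/28 ≈ 5.0232)
M = -5585 (M = -1942 - 3643 = -5585)
(M + W(-81, 28)/(-7483))*a = (-5585 + (42 - 81)/(-7483))*(3*√2198/28) = (-5585 - 39*(-1/7483))*(3*√2198/28) = (-5585 + 39/7483)*(3*√2198/28) = -31344387*√2198/52381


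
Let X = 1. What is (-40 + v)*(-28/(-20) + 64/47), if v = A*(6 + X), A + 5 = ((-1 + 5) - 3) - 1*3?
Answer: -57761/235 ≈ -245.79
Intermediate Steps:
A = -7 (A = -5 + (((-1 + 5) - 3) - 1*3) = -5 + ((4 - 3) - 3) = -5 + (1 - 3) = -5 - 2 = -7)
v = -49 (v = -7*(6 + 1) = -7*7 = -49)
(-40 + v)*(-28/(-20) + 64/47) = (-40 - 49)*(-28/(-20) + 64/47) = -89*(-28*(-1/20) + 64*(1/47)) = -89*(7/5 + 64/47) = -89*649/235 = -57761/235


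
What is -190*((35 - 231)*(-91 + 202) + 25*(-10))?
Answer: 4181140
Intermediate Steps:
-190*((35 - 231)*(-91 + 202) + 25*(-10)) = -190*(-196*111 - 250) = -190*(-21756 - 250) = -190*(-22006) = 4181140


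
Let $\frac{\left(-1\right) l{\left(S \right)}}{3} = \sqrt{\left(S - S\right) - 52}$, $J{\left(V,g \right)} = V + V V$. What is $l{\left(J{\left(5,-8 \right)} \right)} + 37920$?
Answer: $37920 - 6 i \sqrt{13} \approx 37920.0 - 21.633 i$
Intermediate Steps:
$J{\left(V,g \right)} = V + V^{2}$
$l{\left(S \right)} = - 6 i \sqrt{13}$ ($l{\left(S \right)} = - 3 \sqrt{\left(S - S\right) - 52} = - 3 \sqrt{0 - 52} = - 3 \sqrt{-52} = - 3 \cdot 2 i \sqrt{13} = - 6 i \sqrt{13}$)
$l{\left(J{\left(5,-8 \right)} \right)} + 37920 = - 6 i \sqrt{13} + 37920 = 37920 - 6 i \sqrt{13}$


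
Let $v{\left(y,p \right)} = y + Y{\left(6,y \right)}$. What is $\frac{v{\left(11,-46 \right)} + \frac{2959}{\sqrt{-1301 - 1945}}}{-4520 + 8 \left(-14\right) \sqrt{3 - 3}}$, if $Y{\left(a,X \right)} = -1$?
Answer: $- \frac{1}{452} + \frac{2959 i \sqrt{3246}}{14671920} \approx -0.0022124 + 0.01149 i$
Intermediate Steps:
$v{\left(y,p \right)} = -1 + y$ ($v{\left(y,p \right)} = y - 1 = -1 + y$)
$\frac{v{\left(11,-46 \right)} + \frac{2959}{\sqrt{-1301 - 1945}}}{-4520 + 8 \left(-14\right) \sqrt{3 - 3}} = \frac{\left(-1 + 11\right) + \frac{2959}{\sqrt{-1301 - 1945}}}{-4520 + 8 \left(-14\right) \sqrt{3 - 3}} = \frac{10 + \frac{2959}{\sqrt{-3246}}}{-4520 - 112 \sqrt{0}} = \frac{10 + \frac{2959}{i \sqrt{3246}}}{-4520 - 0} = \frac{10 + 2959 \left(- \frac{i \sqrt{3246}}{3246}\right)}{-4520 + 0} = \frac{10 - \frac{2959 i \sqrt{3246}}{3246}}{-4520} = \left(10 - \frac{2959 i \sqrt{3246}}{3246}\right) \left(- \frac{1}{4520}\right) = - \frac{1}{452} + \frac{2959 i \sqrt{3246}}{14671920}$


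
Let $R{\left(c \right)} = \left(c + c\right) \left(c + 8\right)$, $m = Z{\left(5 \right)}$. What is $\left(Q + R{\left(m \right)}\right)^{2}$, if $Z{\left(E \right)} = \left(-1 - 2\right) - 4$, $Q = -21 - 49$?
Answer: $7056$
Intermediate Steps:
$Q = -70$ ($Q = -21 - 49 = -70$)
$Z{\left(E \right)} = -7$ ($Z{\left(E \right)} = -3 - 4 = -7$)
$m = -7$
$R{\left(c \right)} = 2 c \left(8 + c\right)$
$\left(Q + R{\left(m \right)}\right)^{2} = \left(-70 + 2 \left(-7\right) \left(8 - 7\right)\right)^{2} = \left(-70 + 2 \left(-7\right) 1\right)^{2} = \left(-70 - 14\right)^{2} = \left(-84\right)^{2} = 7056$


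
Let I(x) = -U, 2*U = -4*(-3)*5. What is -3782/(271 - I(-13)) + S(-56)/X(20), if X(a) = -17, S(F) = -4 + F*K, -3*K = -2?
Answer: -155558/15351 ≈ -10.133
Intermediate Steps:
K = 2/3 (K = -1/3*(-2) = 2/3 ≈ 0.66667)
S(F) = -4 + 2*F/3 (S(F) = -4 + F*(2/3) = -4 + 2*F/3)
U = 30 (U = (-4*(-3)*5)/2 = (12*5)/2 = (1/2)*60 = 30)
I(x) = -30 (I(x) = -1*30 = -30)
-3782/(271 - I(-13)) + S(-56)/X(20) = -3782/(271 - 1*(-30)) + (-4 + (2/3)*(-56))/(-17) = -3782/(271 + 30) + (-4 - 112/3)*(-1/17) = -3782/301 - 124/3*(-1/17) = -3782*1/301 + 124/51 = -3782/301 + 124/51 = -155558/15351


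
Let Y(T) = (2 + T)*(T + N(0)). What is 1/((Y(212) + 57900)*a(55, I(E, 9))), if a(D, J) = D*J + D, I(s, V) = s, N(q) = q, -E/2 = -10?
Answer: 1/119274540 ≈ 8.3840e-9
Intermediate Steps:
E = 20 (E = -2*(-10) = 20)
a(D, J) = D + D*J
Y(T) = T*(2 + T) (Y(T) = (2 + T)*(T + 0) = (2 + T)*T = T*(2 + T))
1/((Y(212) + 57900)*a(55, I(E, 9))) = 1/((212*(2 + 212) + 57900)*((55*(1 + 20)))) = 1/((212*214 + 57900)*((55*21))) = 1/((45368 + 57900)*1155) = (1/1155)/103268 = (1/103268)*(1/1155) = 1/119274540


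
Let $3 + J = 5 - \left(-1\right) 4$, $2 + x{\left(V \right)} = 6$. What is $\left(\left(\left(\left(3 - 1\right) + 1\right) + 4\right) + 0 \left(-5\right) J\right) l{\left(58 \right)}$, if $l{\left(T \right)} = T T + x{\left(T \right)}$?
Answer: $23576$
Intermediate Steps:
$x{\left(V \right)} = 4$ ($x{\left(V \right)} = -2 + 6 = 4$)
$J = 6$ ($J = -3 + \left(5 - \left(-1\right) 4\right) = -3 + \left(5 - -4\right) = -3 + \left(5 + 4\right) = -3 + 9 = 6$)
$l{\left(T \right)} = 4 + T^{2}$ ($l{\left(T \right)} = T T + 4 = T^{2} + 4 = 4 + T^{2}$)
$\left(\left(\left(\left(3 - 1\right) + 1\right) + 4\right) + 0 \left(-5\right) J\right) l{\left(58 \right)} = \left(\left(\left(\left(3 - 1\right) + 1\right) + 4\right) + 0 \left(-5\right) 6\right) \left(4 + 58^{2}\right) = \left(\left(\left(2 + 1\right) + 4\right) + 0 \cdot 6\right) \left(4 + 3364\right) = \left(\left(3 + 4\right) + 0\right) 3368 = \left(7 + 0\right) 3368 = 7 \cdot 3368 = 23576$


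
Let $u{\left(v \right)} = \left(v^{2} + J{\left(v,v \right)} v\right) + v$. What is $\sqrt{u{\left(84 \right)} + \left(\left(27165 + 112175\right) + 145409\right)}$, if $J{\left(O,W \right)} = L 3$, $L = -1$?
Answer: $\sqrt{291637} \approx 540.03$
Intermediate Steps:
$J{\left(O,W \right)} = -3$ ($J{\left(O,W \right)} = \left(-1\right) 3 = -3$)
$u{\left(v \right)} = v^{2} - 2 v$ ($u{\left(v \right)} = \left(v^{2} - 3 v\right) + v = v^{2} - 2 v$)
$\sqrt{u{\left(84 \right)} + \left(\left(27165 + 112175\right) + 145409\right)} = \sqrt{84 \left(-2 + 84\right) + \left(\left(27165 + 112175\right) + 145409\right)} = \sqrt{84 \cdot 82 + \left(139340 + 145409\right)} = \sqrt{6888 + 284749} = \sqrt{291637}$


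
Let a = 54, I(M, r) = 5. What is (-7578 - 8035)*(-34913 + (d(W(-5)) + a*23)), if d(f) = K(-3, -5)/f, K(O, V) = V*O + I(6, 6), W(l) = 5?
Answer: 525642871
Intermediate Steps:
K(O, V) = 5 + O*V (K(O, V) = V*O + 5 = O*V + 5 = 5 + O*V)
d(f) = 20/f (d(f) = (5 - 3*(-5))/f = (5 + 15)/f = 20/f)
(-7578 - 8035)*(-34913 + (d(W(-5)) + a*23)) = (-7578 - 8035)*(-34913 + (20/5 + 54*23)) = -15613*(-34913 + (20*(⅕) + 1242)) = -15613*(-34913 + (4 + 1242)) = -15613*(-34913 + 1246) = -15613*(-33667) = 525642871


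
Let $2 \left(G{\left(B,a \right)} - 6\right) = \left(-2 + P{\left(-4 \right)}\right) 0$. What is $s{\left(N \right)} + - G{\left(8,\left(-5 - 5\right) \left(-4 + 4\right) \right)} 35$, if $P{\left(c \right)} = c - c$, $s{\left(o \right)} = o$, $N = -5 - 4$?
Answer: $-219$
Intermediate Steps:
$N = -9$ ($N = -5 - 4 = -9$)
$P{\left(c \right)} = 0$
$G{\left(B,a \right)} = 6$ ($G{\left(B,a \right)} = 6 + \frac{\left(-2 + 0\right) 0}{2} = 6 + \frac{\left(-2\right) 0}{2} = 6 + \frac{1}{2} \cdot 0 = 6 + 0 = 6$)
$s{\left(N \right)} + - G{\left(8,\left(-5 - 5\right) \left(-4 + 4\right) \right)} 35 = -9 + \left(-1\right) 6 \cdot 35 = -9 - 210 = -219$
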